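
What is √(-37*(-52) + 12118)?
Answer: √14042 ≈ 118.50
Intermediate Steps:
√(-37*(-52) + 12118) = √(1924 + 12118) = √14042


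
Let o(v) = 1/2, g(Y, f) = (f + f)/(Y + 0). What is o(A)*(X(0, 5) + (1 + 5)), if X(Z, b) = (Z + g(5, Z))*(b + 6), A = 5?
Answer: 3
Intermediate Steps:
g(Y, f) = 2*f/Y (g(Y, f) = (2*f)/Y = 2*f/Y)
X(Z, b) = 7*Z*(6 + b)/5 (X(Z, b) = (Z + 2*Z/5)*(b + 6) = (Z + 2*Z*(⅕))*(6 + b) = (Z + 2*Z/5)*(6 + b) = (7*Z/5)*(6 + b) = 7*Z*(6 + b)/5)
o(v) = ½ (o(v) = 1*(½) = ½)
o(A)*(X(0, 5) + (1 + 5)) = ((7/5)*0*(6 + 5) + (1 + 5))/2 = ((7/5)*0*11 + 6)/2 = (0 + 6)/2 = (½)*6 = 3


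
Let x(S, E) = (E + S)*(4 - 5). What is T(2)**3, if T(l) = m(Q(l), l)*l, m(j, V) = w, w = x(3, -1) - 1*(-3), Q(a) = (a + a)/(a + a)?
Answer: 8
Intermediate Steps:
x(S, E) = -E - S (x(S, E) = (E + S)*(-1) = -E - S)
Q(a) = 1 (Q(a) = (2*a)/((2*a)) = (2*a)*(1/(2*a)) = 1)
w = 1 (w = (-1*(-1) - 1*3) - 1*(-3) = (1 - 3) + 3 = -2 + 3 = 1)
m(j, V) = 1
T(l) = l (T(l) = 1*l = l)
T(2)**3 = 2**3 = 8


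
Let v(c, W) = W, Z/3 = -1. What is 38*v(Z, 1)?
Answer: 38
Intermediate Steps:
Z = -3 (Z = 3*(-1) = -3)
38*v(Z, 1) = 38*1 = 38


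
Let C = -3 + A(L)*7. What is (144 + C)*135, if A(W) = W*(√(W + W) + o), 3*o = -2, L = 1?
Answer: 18405 + 945*√2 ≈ 19741.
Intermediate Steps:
o = -⅔ (o = (⅓)*(-2) = -⅔ ≈ -0.66667)
A(W) = W*(-⅔ + √2*√W) (A(W) = W*(√(W + W) - ⅔) = W*(√(2*W) - ⅔) = W*(√2*√W - ⅔) = W*(-⅔ + √2*√W))
C = -23/3 + 7*√2 (C = -3 + (-⅔*1 + √2*1^(3/2))*7 = -3 + (-⅔ + √2*1)*7 = -3 + (-⅔ + √2)*7 = -3 + (-14/3 + 7*√2) = -23/3 + 7*√2 ≈ 2.2328)
(144 + C)*135 = (144 + (-23/3 + 7*√2))*135 = (409/3 + 7*√2)*135 = 18405 + 945*√2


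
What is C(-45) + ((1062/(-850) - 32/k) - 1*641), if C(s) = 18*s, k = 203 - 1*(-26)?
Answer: -141353774/97325 ≈ -1452.4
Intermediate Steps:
k = 229 (k = 203 + 26 = 229)
C(-45) + ((1062/(-850) - 32/k) - 1*641) = 18*(-45) + ((1062/(-850) - 32/229) - 1*641) = -810 + ((1062*(-1/850) - 32*1/229) - 641) = -810 + ((-531/425 - 32/229) - 641) = -810 + (-135199/97325 - 641) = -810 - 62520524/97325 = -141353774/97325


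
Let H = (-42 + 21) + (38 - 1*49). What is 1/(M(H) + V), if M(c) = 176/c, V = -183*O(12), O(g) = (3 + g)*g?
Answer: -2/65891 ≈ -3.0353e-5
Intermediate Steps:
O(g) = g*(3 + g)
V = -32940 (V = -2196*(3 + 12) = -2196*15 = -183*180 = -32940)
H = -32 (H = -21 + (38 - 49) = -21 - 11 = -32)
1/(M(H) + V) = 1/(176/(-32) - 32940) = 1/(176*(-1/32) - 32940) = 1/(-11/2 - 32940) = 1/(-65891/2) = -2/65891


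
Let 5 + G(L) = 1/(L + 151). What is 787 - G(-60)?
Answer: 72071/91 ≈ 791.99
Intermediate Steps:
G(L) = -5 + 1/(151 + L) (G(L) = -5 + 1/(L + 151) = -5 + 1/(151 + L))
787 - G(-60) = 787 - (-754 - 5*(-60))/(151 - 60) = 787 - (-754 + 300)/91 = 787 - (-454)/91 = 787 - 1*(-454/91) = 787 + 454/91 = 72071/91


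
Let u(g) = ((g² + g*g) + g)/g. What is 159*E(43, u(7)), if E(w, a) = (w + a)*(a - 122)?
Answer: -986754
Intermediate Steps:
u(g) = (g + 2*g²)/g (u(g) = ((g² + g²) + g)/g = (2*g² + g)/g = (g + 2*g²)/g)
E(w, a) = (-122 + a)*(a + w) (E(w, a) = (a + w)*(-122 + a) = (-122 + a)*(a + w))
159*E(43, u(7)) = 159*((1 + 2*7)² - 122*(1 + 2*7) - 122*43 + (1 + 2*7)*43) = 159*((1 + 14)² - 122*(1 + 14) - 5246 + (1 + 14)*43) = 159*(15² - 122*15 - 5246 + 15*43) = 159*(225 - 1830 - 5246 + 645) = 159*(-6206) = -986754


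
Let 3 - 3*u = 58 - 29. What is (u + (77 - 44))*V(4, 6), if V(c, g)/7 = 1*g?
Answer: 1022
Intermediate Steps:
u = -26/3 (u = 1 - (58 - 29)/3 = 1 - ⅓*29 = 1 - 29/3 = -26/3 ≈ -8.6667)
V(c, g) = 7*g (V(c, g) = 7*(1*g) = 7*g)
(u + (77 - 44))*V(4, 6) = (-26/3 + (77 - 44))*(7*6) = (-26/3 + 33)*42 = (73/3)*42 = 1022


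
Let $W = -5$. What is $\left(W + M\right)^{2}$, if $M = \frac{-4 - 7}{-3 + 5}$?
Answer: $\frac{441}{4} \approx 110.25$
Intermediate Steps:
$M = - \frac{11}{2} \approx -5.5$
$\left(W + M\right)^{2} = \left(-5 - \frac{11}{2}\right)^{2} = \left(- \frac{21}{2}\right)^{2} = \frac{441}{4}$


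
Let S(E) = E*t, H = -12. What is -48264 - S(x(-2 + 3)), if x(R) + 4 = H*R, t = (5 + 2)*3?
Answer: -47928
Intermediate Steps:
t = 21 (t = 7*3 = 21)
x(R) = -4 - 12*R
S(E) = 21*E (S(E) = E*21 = 21*E)
-48264 - S(x(-2 + 3)) = -48264 - 21*(-4 - 12*(-2 + 3)) = -48264 - 21*(-4 - 12*1) = -48264 - 21*(-4 - 12) = -48264 - 21*(-16) = -48264 - 1*(-336) = -48264 + 336 = -47928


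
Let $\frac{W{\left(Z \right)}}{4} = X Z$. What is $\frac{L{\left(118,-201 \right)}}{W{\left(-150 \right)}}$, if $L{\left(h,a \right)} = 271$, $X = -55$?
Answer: $\frac{271}{33000} \approx 0.0082121$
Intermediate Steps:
$W{\left(Z \right)} = - 220 Z$ ($W{\left(Z \right)} = 4 \left(- 55 Z\right) = - 220 Z$)
$\frac{L{\left(118,-201 \right)}}{W{\left(-150 \right)}} = \frac{271}{\left(-220\right) \left(-150\right)} = \frac{271}{33000}$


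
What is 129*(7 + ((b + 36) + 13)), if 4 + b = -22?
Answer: 3870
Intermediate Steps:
b = -26 (b = -4 - 22 = -26)
129*(7 + ((b + 36) + 13)) = 129*(7 + ((-26 + 36) + 13)) = 129*(7 + (10 + 13)) = 129*(7 + 23) = 129*30 = 3870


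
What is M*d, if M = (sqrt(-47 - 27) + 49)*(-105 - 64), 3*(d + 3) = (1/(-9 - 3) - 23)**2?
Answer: -624660673/432 - 12748177*I*sqrt(74)/432 ≈ -1.446e+6 - 2.5385e+5*I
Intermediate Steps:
d = 75433/432 (d = -3 + (1/(-9 - 3) - 23)**2/3 = -3 + (1/(-12) - 23)**2/3 = -3 + (-1/12 - 23)**2/3 = -3 + (-277/12)**2/3 = -3 + (1/3)*(76729/144) = -3 + 76729/432 = 75433/432 ≈ 174.61)
M = -8281 - 169*I*sqrt(74) (M = (sqrt(-74) + 49)*(-169) = (I*sqrt(74) + 49)*(-169) = (49 + I*sqrt(74))*(-169) = -8281 - 169*I*sqrt(74) ≈ -8281.0 - 1453.8*I)
M*d = (-8281 - 169*I*sqrt(74))*(75433/432) = -624660673/432 - 12748177*I*sqrt(74)/432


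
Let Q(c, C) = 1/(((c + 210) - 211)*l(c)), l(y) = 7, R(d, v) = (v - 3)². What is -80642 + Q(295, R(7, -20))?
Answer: -165961235/2058 ≈ -80642.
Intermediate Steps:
R(d, v) = (-3 + v)²
Q(c, C) = 1/(7*(-1 + c)) (Q(c, C) = 1/(((c + 210) - 211)*7) = (⅐)/((210 + c) - 211) = (⅐)/(-1 + c) = 1/(7*(-1 + c)))
-80642 + Q(295, R(7, -20)) = -80642 + 1/(7*(-1 + 295)) = -80642 + (⅐)/294 = -80642 + (⅐)*(1/294) = -80642 + 1/2058 = -165961235/2058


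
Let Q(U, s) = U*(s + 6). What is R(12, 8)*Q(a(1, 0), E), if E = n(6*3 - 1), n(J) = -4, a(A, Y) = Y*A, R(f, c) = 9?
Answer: 0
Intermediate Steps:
a(A, Y) = A*Y
E = -4
Q(U, s) = U*(6 + s)
R(12, 8)*Q(a(1, 0), E) = 9*((1*0)*(6 - 4)) = 9*(0*2) = 9*0 = 0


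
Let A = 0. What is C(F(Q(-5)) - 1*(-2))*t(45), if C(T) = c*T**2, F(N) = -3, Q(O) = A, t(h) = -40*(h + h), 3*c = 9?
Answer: -10800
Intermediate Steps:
c = 3 (c = (1/3)*9 = 3)
t(h) = -80*h
Q(O) = 0
C(T) = 3*T**2
C(F(Q(-5)) - 1*(-2))*t(45) = (3*(-3 - 1*(-2))**2)*(-80*45) = (3*(-3 + 2)**2)*(-3600) = (3*(-1)**2)*(-3600) = (3*1)*(-3600) = 3*(-3600) = -10800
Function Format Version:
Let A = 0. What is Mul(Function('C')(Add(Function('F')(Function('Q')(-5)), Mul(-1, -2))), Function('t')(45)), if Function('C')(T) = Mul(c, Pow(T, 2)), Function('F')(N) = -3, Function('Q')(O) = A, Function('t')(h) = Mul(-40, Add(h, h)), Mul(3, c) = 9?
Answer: -10800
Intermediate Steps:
c = 3 (c = Mul(Rational(1, 3), 9) = 3)
Function('t')(h) = Mul(-80, h) (Function('t')(h) = Mul(-40, Mul(2, h)) = Mul(-80, h))
Function('Q')(O) = 0
Function('C')(T) = Mul(3, Pow(T, 2))
Mul(Function('C')(Add(Function('F')(Function('Q')(-5)), Mul(-1, -2))), Function('t')(45)) = Mul(Mul(3, Pow(Add(-3, Mul(-1, -2)), 2)), Mul(-80, 45)) = Mul(Mul(3, Pow(Add(-3, 2), 2)), -3600) = Mul(Mul(3, Pow(-1, 2)), -3600) = Mul(Mul(3, 1), -3600) = Mul(3, -3600) = -10800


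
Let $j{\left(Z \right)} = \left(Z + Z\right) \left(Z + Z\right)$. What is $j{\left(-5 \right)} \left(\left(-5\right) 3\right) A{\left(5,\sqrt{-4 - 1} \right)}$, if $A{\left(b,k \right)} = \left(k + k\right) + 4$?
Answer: $-6000 - 3000 i \sqrt{5} \approx -6000.0 - 6708.2 i$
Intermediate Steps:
$j{\left(Z \right)} = 4 Z^{2}$ ($j{\left(Z \right)} = 2 Z 2 Z = 4 Z^{2}$)
$A{\left(b,k \right)} = 4 + 2 k$ ($A{\left(b,k \right)} = 2 k + 4 = 4 + 2 k$)
$j{\left(-5 \right)} \left(\left(-5\right) 3\right) A{\left(5,\sqrt{-4 - 1} \right)} = 4 \left(-5\right)^{2} \left(\left(-5\right) 3\right) \left(4 + 2 \sqrt{-4 - 1}\right) = 4 \cdot 25 \left(-15\right) \left(4 + 2 \sqrt{-5}\right) = 100 \left(-15\right) \left(4 + 2 i \sqrt{5}\right) = - 1500 \left(4 + 2 i \sqrt{5}\right) = -6000 - 3000 i \sqrt{5}$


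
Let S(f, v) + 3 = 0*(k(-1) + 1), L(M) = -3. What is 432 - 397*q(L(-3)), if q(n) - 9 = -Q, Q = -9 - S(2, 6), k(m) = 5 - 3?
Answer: -5523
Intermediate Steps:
k(m) = 2
S(f, v) = -3 (S(f, v) = -3 + 0*(2 + 1) = -3 + 0*3 = -3 + 0 = -3)
Q = -6 (Q = -9 - 1*(-3) = -9 + 3 = -6)
q(n) = 15 (q(n) = 9 - 1*(-6) = 9 + 6 = 15)
432 - 397*q(L(-3)) = 432 - 397*15 = 432 - 5955 = -5523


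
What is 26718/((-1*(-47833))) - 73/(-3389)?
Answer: 94039111/162106037 ≈ 0.58011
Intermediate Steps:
26718/((-1*(-47833))) - 73/(-3389) = 26718/47833 - 73*(-1/3389) = 26718*(1/47833) + 73/3389 = 26718/47833 + 73/3389 = 94039111/162106037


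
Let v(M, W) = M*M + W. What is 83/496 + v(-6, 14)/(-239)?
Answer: -4963/118544 ≈ -0.041866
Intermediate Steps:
v(M, W) = W + M**2 (v(M, W) = M**2 + W = W + M**2)
83/496 + v(-6, 14)/(-239) = 83/496 + (14 + (-6)**2)/(-239) = 83*(1/496) + (14 + 36)*(-1/239) = 83/496 + 50*(-1/239) = 83/496 - 50/239 = -4963/118544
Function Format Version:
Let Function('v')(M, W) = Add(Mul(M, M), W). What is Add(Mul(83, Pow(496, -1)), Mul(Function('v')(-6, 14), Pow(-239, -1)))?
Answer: Rational(-4963, 118544) ≈ -0.041866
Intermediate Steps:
Function('v')(M, W) = Add(W, Pow(M, 2)) (Function('v')(M, W) = Add(Pow(M, 2), W) = Add(W, Pow(M, 2)))
Add(Mul(83, Pow(496, -1)), Mul(Function('v')(-6, 14), Pow(-239, -1))) = Add(Mul(83, Pow(496, -1)), Mul(Add(14, Pow(-6, 2)), Pow(-239, -1))) = Add(Mul(83, Rational(1, 496)), Mul(Add(14, 36), Rational(-1, 239))) = Add(Rational(83, 496), Mul(50, Rational(-1, 239))) = Add(Rational(83, 496), Rational(-50, 239)) = Rational(-4963, 118544)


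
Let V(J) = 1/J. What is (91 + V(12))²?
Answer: 1194649/144 ≈ 8296.2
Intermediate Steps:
(91 + V(12))² = (91 + 1/12)² = (1093/12)² = 1194649/144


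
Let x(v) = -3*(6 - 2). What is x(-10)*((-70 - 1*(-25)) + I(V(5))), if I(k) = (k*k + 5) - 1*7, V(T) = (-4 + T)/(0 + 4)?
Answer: 2253/4 ≈ 563.25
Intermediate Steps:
x(v) = -12 (x(v) = -3*4 = -12)
V(T) = -1 + T/4 (V(T) = (-4 + T)/4 = (-4 + T)*(¼) = -1 + T/4)
I(k) = -2 + k² (I(k) = (k² + 5) - 7 = (5 + k²) - 7 = -2 + k²)
x(-10)*((-70 - 1*(-25)) + I(V(5))) = -12*((-70 - 1*(-25)) + (-2 + (-1 + (¼)*5)²)) = -12*((-70 + 25) + (-2 + (-1 + 5/4)²)) = -12*(-45 + (-2 + (¼)²)) = -12*(-45 + (-2 + 1/16)) = -12*(-45 - 31/16) = -12*(-751/16) = 2253/4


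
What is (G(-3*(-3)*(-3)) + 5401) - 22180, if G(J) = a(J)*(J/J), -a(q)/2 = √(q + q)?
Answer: -16779 - 6*I*√6 ≈ -16779.0 - 14.697*I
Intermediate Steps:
a(q) = -2*√2*√q (a(q) = -2*√(q + q) = -2*√2*√q)
G(J) = -2*√2*√J (G(J) = (-2*√2*√J)*(J/J) = -2*√2*√J*1 = -2*√2*√J)
(G(-3*(-3)*(-3)) + 5401) - 22180 = (-2*√2*√(-3*(-3)*(-3)) + 5401) - 22180 = (-2*√2*√(9*(-3)) + 5401) - 22180 = (-2*√2*√(-27) + 5401) - 22180 = (-2*√2*3*I*√3 + 5401) - 22180 = (-6*I*√6 + 5401) - 22180 = (5401 - 6*I*√6) - 22180 = -16779 - 6*I*√6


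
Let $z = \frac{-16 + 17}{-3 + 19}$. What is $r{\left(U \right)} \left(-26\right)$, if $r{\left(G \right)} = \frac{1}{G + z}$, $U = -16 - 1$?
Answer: $\frac{416}{271} \approx 1.5351$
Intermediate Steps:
$U = -17$ ($U = -16 - 1 = -17$)
$z = \frac{1}{16}$ ($z = 1 \cdot \frac{1}{16} = \frac{1}{16} \approx 0.0625$)
$r{\left(G \right)} = \frac{1}{\frac{1}{16} + G}$ ($r{\left(G \right)} = \frac{1}{G + \frac{1}{16}} = \frac{1}{\frac{1}{16} + G}$)
$r{\left(U \right)} \left(-26\right) = \frac{16}{1 + 16 \left(-17\right)} \left(-26\right) = \frac{16}{1 - 272} \left(-26\right) = \frac{16}{-271} \left(-26\right) = 16 \left(- \frac{1}{271}\right) \left(-26\right) = \left(- \frac{16}{271}\right) \left(-26\right) = \frac{416}{271}$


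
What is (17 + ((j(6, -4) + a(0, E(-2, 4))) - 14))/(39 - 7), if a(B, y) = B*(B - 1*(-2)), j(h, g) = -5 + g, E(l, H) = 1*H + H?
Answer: -3/16 ≈ -0.18750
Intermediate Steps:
E(l, H) = 2*H (E(l, H) = H + H = 2*H)
a(B, y) = B*(2 + B) (a(B, y) = B*(B + 2) = B*(2 + B))
(17 + ((j(6, -4) + a(0, E(-2, 4))) - 14))/(39 - 7) = (17 + (((-5 - 4) + 0*(2 + 0)) - 14))/(39 - 7) = (17 + ((-9 + 0*2) - 14))/32 = (17 + ((-9 + 0) - 14))*(1/32) = (17 + (-9 - 14))*(1/32) = (17 - 23)*(1/32) = -6*1/32 = -3/16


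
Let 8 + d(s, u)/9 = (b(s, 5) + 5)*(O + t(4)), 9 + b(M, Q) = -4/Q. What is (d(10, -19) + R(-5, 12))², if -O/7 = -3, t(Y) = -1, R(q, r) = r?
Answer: 853776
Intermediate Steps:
O = 21 (O = -7*(-3) = 21)
b(M, Q) = -9 - 4/Q
d(s, u) = -936 (d(s, u) = -72 + 9*(((-9 - 4/5) + 5)*(21 - 1)) = -72 + 9*(((-9 - 4*⅕) + 5)*20) = -72 + 9*(((-9 - ⅘) + 5)*20) = -72 + 9*((-49/5 + 5)*20) = -72 + 9*(-24/5*20) = -72 + 9*(-96) = -72 - 864 = -936)
(d(10, -19) + R(-5, 12))² = (-936 + 12)² = (-924)² = 853776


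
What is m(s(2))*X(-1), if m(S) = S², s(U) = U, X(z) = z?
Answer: -4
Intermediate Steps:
m(s(2))*X(-1) = 2²*(-1) = 4*(-1) = -4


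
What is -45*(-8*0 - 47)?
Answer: 2115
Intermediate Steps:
-45*(-8*0 - 47) = -45*(0 - 47) = -45*(-47) = 2115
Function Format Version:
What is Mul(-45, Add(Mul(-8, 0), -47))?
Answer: 2115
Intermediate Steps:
Mul(-45, Add(Mul(-8, 0), -47)) = Mul(-45, Add(0, -47)) = Mul(-45, -47) = 2115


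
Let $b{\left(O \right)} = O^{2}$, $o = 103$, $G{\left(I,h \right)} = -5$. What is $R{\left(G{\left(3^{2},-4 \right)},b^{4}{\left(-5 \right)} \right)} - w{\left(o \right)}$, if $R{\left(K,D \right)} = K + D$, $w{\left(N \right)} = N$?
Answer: $390517$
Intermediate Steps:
$R{\left(K,D \right)} = D + K$
$R{\left(G{\left(3^{2},-4 \right)},b^{4}{\left(-5 \right)} \right)} - w{\left(o \right)} = \left(\left(\left(-5\right)^{2}\right)^{4} - 5\right) - 103 = \left(25^{4} - 5\right) - 103 = \left(390625 - 5\right) - 103 = 390620 - 103 = 390517$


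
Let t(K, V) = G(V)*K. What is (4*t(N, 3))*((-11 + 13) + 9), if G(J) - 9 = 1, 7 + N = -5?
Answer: -5280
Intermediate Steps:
N = -12 (N = -7 - 5 = -12)
G(J) = 10 (G(J) = 9 + 1 = 10)
t(K, V) = 10*K
(4*t(N, 3))*((-11 + 13) + 9) = (4*(10*(-12)))*((-11 + 13) + 9) = (4*(-120))*(2 + 9) = -480*11 = -5280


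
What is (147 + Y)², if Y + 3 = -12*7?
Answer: 3600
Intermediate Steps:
Y = -87 (Y = -3 - 12*7 = -3 - 84 = -87)
(147 + Y)² = (147 - 87)² = 60² = 3600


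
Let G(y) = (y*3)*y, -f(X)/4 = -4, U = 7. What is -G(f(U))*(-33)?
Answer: 25344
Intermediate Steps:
f(X) = 16 (f(X) = -4*(-4) = 16)
G(y) = 3*y² (G(y) = (3*y)*y = 3*y²)
-G(f(U))*(-33) = -3*16²*(-33) = -3*256*(-33) = -768*(-33) = -1*(-25344) = 25344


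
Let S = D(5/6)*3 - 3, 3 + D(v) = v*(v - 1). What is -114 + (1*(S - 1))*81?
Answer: -4803/4 ≈ -1200.8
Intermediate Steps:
D(v) = -3 + v*(-1 + v) (D(v) = -3 + v*(v - 1) = -3 + v*(-1 + v))
S = -149/12 (S = (-3 + (5/6)² - 5/6)*3 - 3 = (-3 + (5*(⅙))² - 5/6)*3 - 3 = (-3 + (⅚)² - 1*⅚)*3 - 3 = (-3 + 25/36 - ⅚)*3 - 3 = -113/36*3 - 3 = -113/12 - 3 = -149/12 ≈ -12.417)
-114 + (1*(S - 1))*81 = -114 + (1*(-149/12 - 1))*81 = -114 + (1*(-161/12))*81 = -114 - 161/12*81 = -114 - 4347/4 = -4803/4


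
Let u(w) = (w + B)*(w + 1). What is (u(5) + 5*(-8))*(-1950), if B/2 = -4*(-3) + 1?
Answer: -284700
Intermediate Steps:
B = 26 (B = 2*(-4*(-3) + 1) = 2*(12 + 1) = 2*13 = 26)
u(w) = (1 + w)*(26 + w) (u(w) = (w + 26)*(w + 1) = (26 + w)*(1 + w) = (1 + w)*(26 + w))
(u(5) + 5*(-8))*(-1950) = ((26 + 5**2 + 27*5) + 5*(-8))*(-1950) = ((26 + 25 + 135) - 40)*(-1950) = (186 - 40)*(-1950) = 146*(-1950) = -284700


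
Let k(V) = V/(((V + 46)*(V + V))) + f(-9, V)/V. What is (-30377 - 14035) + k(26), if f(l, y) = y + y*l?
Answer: -6396479/144 ≈ -44420.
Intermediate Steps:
f(l, y) = y + l*y
k(V) = -8 + 1/(2*(46 + V)) (k(V) = V/(((V + 46)*(V + V))) + (V*(1 - 9))/V = V/(((46 + V)*(2*V))) + (V*(-8))/V = V/((2*V*(46 + V))) + (-8*V)/V = V*(1/(2*V*(46 + V))) - 8 = 1/(2*(46 + V)) - 8 = -8 + 1/(2*(46 + V)))
(-30377 - 14035) + k(26) = (-30377 - 14035) + (-735 - 16*26)/(2*(46 + 26)) = -44412 + (½)*(-735 - 416)/72 = -44412 + (½)*(1/72)*(-1151) = -44412 - 1151/144 = -6396479/144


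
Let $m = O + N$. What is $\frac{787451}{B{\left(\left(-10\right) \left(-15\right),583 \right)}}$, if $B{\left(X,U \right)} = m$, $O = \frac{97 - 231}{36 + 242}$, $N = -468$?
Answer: $- \frac{109455689}{65119} \approx -1680.9$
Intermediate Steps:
$O = - \frac{67}{139}$ ($O = - \frac{134}{278} = \left(-134\right) \frac{1}{278} = - \frac{67}{139} \approx -0.48201$)
$m = - \frac{65119}{139}$ ($m = - \frac{67}{139} - 468 = - \frac{65119}{139} \approx -468.48$)
$B{\left(X,U \right)} = - \frac{65119}{139}$
$\frac{787451}{B{\left(\left(-10\right) \left(-15\right),583 \right)}} = \frac{787451}{- \frac{65119}{139}} = 787451 \left(- \frac{139}{65119}\right) = - \frac{109455689}{65119}$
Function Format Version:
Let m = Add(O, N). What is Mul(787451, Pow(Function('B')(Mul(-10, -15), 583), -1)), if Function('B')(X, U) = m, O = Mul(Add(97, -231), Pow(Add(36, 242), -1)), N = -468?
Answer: Rational(-109455689, 65119) ≈ -1680.9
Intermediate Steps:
O = Rational(-67, 139) (O = Mul(-134, Pow(278, -1)) = Mul(-134, Rational(1, 278)) = Rational(-67, 139) ≈ -0.48201)
m = Rational(-65119, 139) (m = Add(Rational(-67, 139), -468) = Rational(-65119, 139) ≈ -468.48)
Function('B')(X, U) = Rational(-65119, 139)
Mul(787451, Pow(Function('B')(Mul(-10, -15), 583), -1)) = Mul(787451, Pow(Rational(-65119, 139), -1)) = Mul(787451, Rational(-139, 65119)) = Rational(-109455689, 65119)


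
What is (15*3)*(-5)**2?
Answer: 1125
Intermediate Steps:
(15*3)*(-5)**2 = 45*25 = 1125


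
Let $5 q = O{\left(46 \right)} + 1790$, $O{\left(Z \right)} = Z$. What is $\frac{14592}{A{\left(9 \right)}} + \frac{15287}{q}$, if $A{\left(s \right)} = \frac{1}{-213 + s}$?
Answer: $- \frac{5465269613}{1836} \approx -2.9767 \cdot 10^{6}$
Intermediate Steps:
$q = \frac{1836}{5}$ ($q = \frac{46 + 1790}{5} = \frac{1}{5} \cdot 1836 = \frac{1836}{5} \approx 367.2$)
$\frac{14592}{A{\left(9 \right)}} + \frac{15287}{q} = \frac{14592}{\frac{1}{-213 + 9}} + \frac{15287}{\frac{1836}{5}} = \frac{14592}{\frac{1}{-204}} + 15287 \cdot \frac{5}{1836} = \frac{14592}{- \frac{1}{204}} + \frac{76435}{1836} = 14592 \left(-204\right) + \frac{76435}{1836} = -2976768 + \frac{76435}{1836} = - \frac{5465269613}{1836}$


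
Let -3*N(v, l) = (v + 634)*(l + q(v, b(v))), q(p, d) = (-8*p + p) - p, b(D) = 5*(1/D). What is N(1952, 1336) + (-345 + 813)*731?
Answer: 12651468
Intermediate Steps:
b(D) = 5/D
q(p, d) = -8*p (q(p, d) = -7*p - p = -8*p)
N(v, l) = -(634 + v)*(l - 8*v)/3 (N(v, l) = -(v + 634)*(l - 8*v)/3 = -(634 + v)*(l - 8*v)/3)
N(1952, 1336) + (-345 + 813)*731 = (-634/3*1336 + (8/3)*1952**2 + (5072/3)*1952 - 1/3*1336*1952) + (-345 + 813)*731 = (-847024/3 + (8/3)*3810304 + 9900544/3 - 2607872/3) + 468*731 = (-847024/3 + 30482432/3 + 9900544/3 - 2607872/3) + 342108 = 12309360 + 342108 = 12651468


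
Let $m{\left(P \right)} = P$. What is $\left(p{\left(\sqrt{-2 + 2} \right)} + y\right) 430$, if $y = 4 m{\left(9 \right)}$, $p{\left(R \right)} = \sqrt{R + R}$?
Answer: $15480$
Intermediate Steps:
$p{\left(R \right)} = \sqrt{2} \sqrt{R}$ ($p{\left(R \right)} = \sqrt{2 R} = \sqrt{2} \sqrt{R}$)
$y = 36$ ($y = 4 \cdot 9 = 36$)
$\left(p{\left(\sqrt{-2 + 2} \right)} + y\right) 430 = \left(\sqrt{2} \sqrt{\sqrt{-2 + 2}} + 36\right) 430 = \left(\sqrt{2} \sqrt{\sqrt{0}} + 36\right) 430 = \left(\sqrt{2} \sqrt{0} + 36\right) 430 = \left(\sqrt{2} \cdot 0 + 36\right) 430 = \left(0 + 36\right) 430 = 36 \cdot 430 = 15480$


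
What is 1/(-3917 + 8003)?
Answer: 1/4086 ≈ 0.00024474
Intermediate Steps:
1/(-3917 + 8003) = 1/4086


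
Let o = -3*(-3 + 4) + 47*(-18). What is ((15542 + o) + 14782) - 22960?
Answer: 6515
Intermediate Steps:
o = -849 (o = -3*1 - 846 = -3 - 846 = -849)
((15542 + o) + 14782) - 22960 = ((15542 - 849) + 14782) - 22960 = (14693 + 14782) - 22960 = 29475 - 22960 = 6515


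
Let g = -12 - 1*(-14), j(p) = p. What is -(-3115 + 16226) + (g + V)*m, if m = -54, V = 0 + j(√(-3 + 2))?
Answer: -13219 - 54*I ≈ -13219.0 - 54.0*I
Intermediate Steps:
V = I (V = 0 + √(-3 + 2) = 0 + √(-1) = 0 + I = I ≈ 1.0*I)
g = 2 (g = -12 + 14 = 2)
-(-3115 + 16226) + (g + V)*m = -(-3115 + 16226) + (2 + I)*(-54) = -1*13111 + (-108 - 54*I) = -13111 + (-108 - 54*I) = -13219 - 54*I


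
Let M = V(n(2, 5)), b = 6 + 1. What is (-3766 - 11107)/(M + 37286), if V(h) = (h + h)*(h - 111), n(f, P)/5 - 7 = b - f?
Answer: -14873/31166 ≈ -0.47722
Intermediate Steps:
b = 7
n(f, P) = 70 - 5*f (n(f, P) = 35 + 5*(7 - f) = 35 + (35 - 5*f) = 70 - 5*f)
V(h) = 2*h*(-111 + h) (V(h) = (2*h)*(-111 + h) = 2*h*(-111 + h))
M = -6120 (M = 2*(70 - 5*2)*(-111 + (70 - 5*2)) = 2*(70 - 10)*(-111 + (70 - 10)) = 2*60*(-111 + 60) = 2*60*(-51) = -6120)
(-3766 - 11107)/(M + 37286) = (-3766 - 11107)/(-6120 + 37286) = -14873/31166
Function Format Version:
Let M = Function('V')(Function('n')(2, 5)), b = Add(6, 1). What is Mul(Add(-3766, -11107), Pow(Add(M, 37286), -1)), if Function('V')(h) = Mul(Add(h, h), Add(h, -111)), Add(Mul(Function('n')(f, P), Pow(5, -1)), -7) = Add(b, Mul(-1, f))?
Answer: Rational(-14873, 31166) ≈ -0.47722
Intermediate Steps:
b = 7
Function('n')(f, P) = Add(70, Mul(-5, f)) (Function('n')(f, P) = Add(35, Mul(5, Add(7, Mul(-1, f)))) = Add(35, Add(35, Mul(-5, f))) = Add(70, Mul(-5, f)))
Function('V')(h) = Mul(2, h, Add(-111, h)) (Function('V')(h) = Mul(Mul(2, h), Add(-111, h)) = Mul(2, h, Add(-111, h)))
M = -6120 (M = Mul(2, Add(70, Mul(-5, 2)), Add(-111, Add(70, Mul(-5, 2)))) = Mul(2, Add(70, -10), Add(-111, Add(70, -10))) = Mul(2, 60, Add(-111, 60)) = Mul(2, 60, -51) = -6120)
Mul(Add(-3766, -11107), Pow(Add(M, 37286), -1)) = Mul(Add(-3766, -11107), Pow(Add(-6120, 37286), -1)) = Mul(-14873, Pow(31166, -1)) = Mul(-14873, Rational(1, 31166)) = Rational(-14873, 31166)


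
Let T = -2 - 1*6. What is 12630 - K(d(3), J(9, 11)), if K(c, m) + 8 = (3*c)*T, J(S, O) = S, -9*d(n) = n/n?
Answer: 37906/3 ≈ 12635.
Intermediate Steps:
d(n) = -1/9 (d(n) = -n/(9*n) = -1/9*1 = -1/9)
T = -8 (T = -2 - 6 = -8)
K(c, m) = -8 - 24*c (K(c, m) = -8 + (3*c)*(-8) = -8 - 24*c)
12630 - K(d(3), J(9, 11)) = 12630 - (-8 - 24*(-1/9)) = 12630 - (-8 + 8/3) = 12630 - 1*(-16/3) = 12630 + 16/3 = 37906/3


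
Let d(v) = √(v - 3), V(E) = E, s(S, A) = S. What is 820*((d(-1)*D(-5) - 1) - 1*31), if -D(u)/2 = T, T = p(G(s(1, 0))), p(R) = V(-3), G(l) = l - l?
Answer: -26240 + 9840*I ≈ -26240.0 + 9840.0*I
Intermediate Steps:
G(l) = 0
p(R) = -3
d(v) = √(-3 + v)
T = -3
D(u) = 6 (D(u) = -2*(-3) = 6)
820*((d(-1)*D(-5) - 1) - 1*31) = 820*((√(-3 - 1)*6 - 1) - 1*31) = 820*((√(-4)*6 - 1) - 31) = 820*(((2*I)*6 - 1) - 31) = 820*((12*I - 1) - 31) = 820*((-1 + 12*I) - 31) = 820*(-32 + 12*I) = -26240 + 9840*I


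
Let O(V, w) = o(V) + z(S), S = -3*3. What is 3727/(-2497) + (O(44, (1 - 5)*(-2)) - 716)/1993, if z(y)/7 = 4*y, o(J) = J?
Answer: -9735139/4976521 ≈ -1.9562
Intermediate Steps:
S = -9
z(y) = 28*y (z(y) = 7*(4*y) = 28*y)
O(V, w) = -252 + V (O(V, w) = V + 28*(-9) = V - 252 = -252 + V)
3727/(-2497) + (O(44, (1 - 5)*(-2)) - 716)/1993 = 3727/(-2497) + ((-252 + 44) - 716)/1993 = 3727*(-1/2497) + (-208 - 716)*(1/1993) = -3727/2497 - 924*1/1993 = -3727/2497 - 924/1993 = -9735139/4976521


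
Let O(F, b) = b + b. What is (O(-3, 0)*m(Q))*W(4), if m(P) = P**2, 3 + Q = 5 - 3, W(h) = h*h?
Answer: 0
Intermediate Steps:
W(h) = h**2
O(F, b) = 2*b
Q = -1 (Q = -3 + (5 - 3) = -3 + 2 = -1)
(O(-3, 0)*m(Q))*W(4) = ((2*0)*(-1)**2)*4**2 = (0*1)*16 = 0*16 = 0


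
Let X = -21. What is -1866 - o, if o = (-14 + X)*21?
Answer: -1131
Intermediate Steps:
o = -735 (o = (-14 - 21)*21 = -35*21 = -735)
-1866 - o = -1866 - 1*(-735) = -1866 + 735 = -1131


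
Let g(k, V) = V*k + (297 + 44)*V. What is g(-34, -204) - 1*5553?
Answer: -68181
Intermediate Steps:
g(k, V) = 341*V + V*k (g(k, V) = V*k + 341*V = 341*V + V*k)
g(-34, -204) - 1*5553 = -204*(341 - 34) - 1*5553 = -204*307 - 5553 = -62628 - 5553 = -68181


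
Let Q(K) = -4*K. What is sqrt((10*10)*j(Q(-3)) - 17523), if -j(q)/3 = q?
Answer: 3*I*sqrt(2347) ≈ 145.34*I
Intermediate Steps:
j(q) = -3*q
sqrt((10*10)*j(Q(-3)) - 17523) = sqrt((10*10)*(-(-12)*(-3)) - 17523) = sqrt(100*(-3*12) - 17523) = sqrt(100*(-36) - 17523) = sqrt(-3600 - 17523) = sqrt(-21123) = 3*I*sqrt(2347)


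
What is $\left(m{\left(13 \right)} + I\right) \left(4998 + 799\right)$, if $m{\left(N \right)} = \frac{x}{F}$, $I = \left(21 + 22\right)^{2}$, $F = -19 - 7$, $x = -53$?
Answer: $\frac{278992219}{26} \approx 1.073 \cdot 10^{7}$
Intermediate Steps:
$F = -26$
$I = 1849$ ($I = 43^{2} = 1849$)
$m{\left(N \right)} = \frac{53}{26}$ ($m{\left(N \right)} = - \frac{53}{-26} = \left(-53\right) \left(- \frac{1}{26}\right) = \frac{53}{26}$)
$\left(m{\left(13 \right)} + I\right) \left(4998 + 799\right) = \left(\frac{53}{26} + 1849\right) \left(4998 + 799\right) = \frac{48127}{26} \cdot 5797 = \frac{278992219}{26}$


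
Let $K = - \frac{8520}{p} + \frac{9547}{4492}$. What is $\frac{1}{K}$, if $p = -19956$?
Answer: $\frac{7470196}{19065981} \approx 0.39181$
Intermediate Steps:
$K = \frac{19065981}{7470196}$ ($K = - \frac{8520}{-19956} + \frac{9547}{4492} = \left(-8520\right) \left(- \frac{1}{19956}\right) + 9547 \cdot \frac{1}{4492} = \frac{710}{1663} + \frac{9547}{4492} = \frac{19065981}{7470196} \approx 2.5523$)
$\frac{1}{K} = \frac{1}{\frac{19065981}{7470196}} = \frac{7470196}{19065981}$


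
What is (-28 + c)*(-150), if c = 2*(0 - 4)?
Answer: 5400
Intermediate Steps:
c = -8 (c = 2*(-4) = -8)
(-28 + c)*(-150) = (-28 - 8)*(-150) = -36*(-150) = 5400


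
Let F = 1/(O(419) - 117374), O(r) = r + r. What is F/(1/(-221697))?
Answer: 31671/16648 ≈ 1.9024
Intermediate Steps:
O(r) = 2*r
F = -1/116536 (F = 1/(2*419 - 117374) = 1/(838 - 117374) = 1/(-116536) = -1/116536 ≈ -8.5810e-6)
F/(1/(-221697)) = -1/(116536*(1/(-221697))) = -1/(116536*(-1/221697)) = -1/116536*(-221697) = 31671/16648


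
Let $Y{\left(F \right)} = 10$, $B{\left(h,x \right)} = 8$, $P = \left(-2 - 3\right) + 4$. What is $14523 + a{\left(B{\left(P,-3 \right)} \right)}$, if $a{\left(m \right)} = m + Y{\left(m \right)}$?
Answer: $14541$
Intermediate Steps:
$P = -1$ ($P = -5 + 4 = -1$)
$a{\left(m \right)} = 10 + m$ ($a{\left(m \right)} = m + 10 = 10 + m$)
$14523 + a{\left(B{\left(P,-3 \right)} \right)} = 14523 + \left(10 + 8\right) = 14523 + 18 = 14541$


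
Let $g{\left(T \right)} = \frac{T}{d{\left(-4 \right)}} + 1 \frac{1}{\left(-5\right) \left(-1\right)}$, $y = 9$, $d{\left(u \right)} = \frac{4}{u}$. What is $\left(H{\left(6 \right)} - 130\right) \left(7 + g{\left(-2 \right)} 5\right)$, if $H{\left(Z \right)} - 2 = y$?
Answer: $-2142$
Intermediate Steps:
$H{\left(Z \right)} = 11$ ($H{\left(Z \right)} = 2 + 9 = 11$)
$g{\left(T \right)} = \frac{1}{5} - T$ ($g{\left(T \right)} = \frac{T}{4 \frac{1}{-4}} + 1 \frac{1}{\left(-5\right) \left(-1\right)} = \frac{T}{4 \left(- \frac{1}{4}\right)} + 1 \cdot \frac{1}{5} = \frac{T}{-1} + 1 \cdot \frac{1}{5} = T \left(-1\right) + \frac{1}{5} = - T + \frac{1}{5} = \frac{1}{5} - T$)
$\left(H{\left(6 \right)} - 130\right) \left(7 + g{\left(-2 \right)} 5\right) = \left(11 - 130\right) \left(7 + \left(\frac{1}{5} - -2\right) 5\right) = - 119 \left(7 + \left(\frac{1}{5} + 2\right) 5\right) = - 119 \left(7 + \frac{11}{5} \cdot 5\right) = - 119 \left(7 + 11\right) = \left(-119\right) 18 = -2142$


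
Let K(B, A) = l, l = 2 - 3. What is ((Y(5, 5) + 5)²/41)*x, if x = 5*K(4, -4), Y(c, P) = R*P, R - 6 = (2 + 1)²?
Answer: -32000/41 ≈ -780.49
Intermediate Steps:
R = 15 (R = 6 + (2 + 1)² = 6 + 3² = 6 + 9 = 15)
l = -1
K(B, A) = -1
Y(c, P) = 15*P
x = -5 (x = 5*(-1) = -5)
((Y(5, 5) + 5)²/41)*x = ((15*5 + 5)²/41)*(-5) = ((75 + 5)²*(1/41))*(-5) = (80²*(1/41))*(-5) = (6400*(1/41))*(-5) = (6400/41)*(-5) = -32000/41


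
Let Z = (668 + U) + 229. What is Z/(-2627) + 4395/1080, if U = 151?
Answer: 694255/189144 ≈ 3.6705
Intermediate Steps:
Z = 1048 (Z = (668 + 151) + 229 = 819 + 229 = 1048)
Z/(-2627) + 4395/1080 = 1048/(-2627) + 4395/1080 = 1048*(-1/2627) + 4395*(1/1080) = -1048/2627 + 293/72 = 694255/189144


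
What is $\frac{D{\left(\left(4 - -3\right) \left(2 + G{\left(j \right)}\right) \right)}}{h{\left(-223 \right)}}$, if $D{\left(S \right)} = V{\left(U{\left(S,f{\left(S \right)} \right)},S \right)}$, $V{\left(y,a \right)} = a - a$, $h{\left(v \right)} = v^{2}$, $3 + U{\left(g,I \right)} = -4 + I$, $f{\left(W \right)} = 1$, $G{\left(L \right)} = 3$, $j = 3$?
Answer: $0$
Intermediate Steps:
$U{\left(g,I \right)} = -7 + I$ ($U{\left(g,I \right)} = -3 + \left(-4 + I\right) = -7 + I$)
$V{\left(y,a \right)} = 0$
$D{\left(S \right)} = 0$
$\frac{D{\left(\left(4 - -3\right) \left(2 + G{\left(j \right)}\right) \right)}}{h{\left(-223 \right)}} = \frac{0}{\left(-223\right)^{2}} = \frac{0}{49729} = 0 \cdot \frac{1}{49729} = 0$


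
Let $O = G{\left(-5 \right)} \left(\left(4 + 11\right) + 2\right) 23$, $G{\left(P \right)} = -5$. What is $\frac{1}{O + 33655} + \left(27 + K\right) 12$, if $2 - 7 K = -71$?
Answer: $\frac{99664807}{221900} \approx 449.14$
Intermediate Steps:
$K = \frac{73}{7}$ ($K = \frac{2}{7} - - \frac{71}{7} = \frac{2}{7} + \frac{71}{7} = \frac{73}{7} \approx 10.429$)
$O = -1955$ ($O = - 5 \left(\left(4 + 11\right) + 2\right) 23 = - 5 \left(15 + 2\right) 23 = \left(-5\right) 17 \cdot 23 = \left(-85\right) 23 = -1955$)
$\frac{1}{O + 33655} + \left(27 + K\right) 12 = \frac{1}{-1955 + 33655} + \left(27 + \frac{73}{7}\right) 12 = \frac{1}{31700} + \frac{262}{7} \cdot 12 = \frac{1}{31700} + \frac{3144}{7} = \frac{99664807}{221900}$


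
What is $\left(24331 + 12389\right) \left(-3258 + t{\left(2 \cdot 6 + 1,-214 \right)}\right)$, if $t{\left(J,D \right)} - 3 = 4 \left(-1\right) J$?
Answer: $-121433040$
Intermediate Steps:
$t{\left(J,D \right)} = 3 - 4 J$ ($t{\left(J,D \right)} = 3 + 4 \left(-1\right) J = 3 - 4 J$)
$\left(24331 + 12389\right) \left(-3258 + t{\left(2 \cdot 6 + 1,-214 \right)}\right) = \left(24331 + 12389\right) \left(-3258 + \left(3 - 4 \left(2 \cdot 6 + 1\right)\right)\right) = 36720 \left(-3258 + \left(3 - 4 \left(12 + 1\right)\right)\right) = 36720 \left(-3258 + \left(3 - 52\right)\right) = 36720 \left(-3258 - 49\right) = 36720 \left(-3307\right) = -121433040$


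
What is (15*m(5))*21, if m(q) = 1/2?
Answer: 315/2 ≈ 157.50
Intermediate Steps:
m(q) = ½ (m(q) = 1*(½) = ½)
(15*m(5))*21 = (15*(½))*21 = (15/2)*21 = 315/2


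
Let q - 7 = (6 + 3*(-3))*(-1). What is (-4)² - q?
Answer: 6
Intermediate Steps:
q = 10 (q = 7 + (6 + 3*(-3))*(-1) = 7 + (6 - 9)*(-1) = 7 - 3*(-1) = 7 + 3 = 10)
(-4)² - q = (-4)² - 1*10 = 16 - 10 = 6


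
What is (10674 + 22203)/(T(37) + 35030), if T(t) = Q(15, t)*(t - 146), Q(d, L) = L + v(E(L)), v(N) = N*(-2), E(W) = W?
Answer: 10959/13021 ≈ 0.84164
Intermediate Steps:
v(N) = -2*N
Q(d, L) = -L (Q(d, L) = L - 2*L = -L)
T(t) = -t*(-146 + t) (T(t) = (-t)*(t - 146) = (-t)*(-146 + t) = -t*(-146 + t))
(10674 + 22203)/(T(37) + 35030) = (10674 + 22203)/(37*(146 - 1*37) + 35030) = 32877/(37*(146 - 37) + 35030) = 32877/(37*109 + 35030) = 32877/(4033 + 35030) = 32877/39063 = 32877*(1/39063) = 10959/13021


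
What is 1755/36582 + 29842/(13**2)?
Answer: 27999401/158522 ≈ 176.63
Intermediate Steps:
1755/36582 + 29842/(13**2) = 1755*(1/36582) + 29842/169 = 45/938 + 29842*(1/169) = 45/938 + 29842/169 = 27999401/158522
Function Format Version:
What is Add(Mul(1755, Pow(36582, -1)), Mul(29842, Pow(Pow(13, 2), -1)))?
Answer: Rational(27999401, 158522) ≈ 176.63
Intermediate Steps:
Add(Mul(1755, Pow(36582, -1)), Mul(29842, Pow(Pow(13, 2), -1))) = Add(Mul(1755, Rational(1, 36582)), Mul(29842, Pow(169, -1))) = Add(Rational(45, 938), Mul(29842, Rational(1, 169))) = Add(Rational(45, 938), Rational(29842, 169)) = Rational(27999401, 158522)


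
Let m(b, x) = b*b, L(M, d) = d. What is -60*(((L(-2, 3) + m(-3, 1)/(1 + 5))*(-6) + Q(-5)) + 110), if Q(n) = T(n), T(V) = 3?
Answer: -5160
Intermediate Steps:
Q(n) = 3
m(b, x) = b²
-60*(((L(-2, 3) + m(-3, 1)/(1 + 5))*(-6) + Q(-5)) + 110) = -60*(((3 + (-3)²/(1 + 5))*(-6) + 3) + 110) = -60*(((3 + 9/6)*(-6) + 3) + 110) = -60*(((3 + (⅙)*9)*(-6) + 3) + 110) = -60*(((3 + 3/2)*(-6) + 3) + 110) = -60*(((9/2)*(-6) + 3) + 110) = -60*((-27 + 3) + 110) = -60*(-24 + 110) = -60*86 = -5160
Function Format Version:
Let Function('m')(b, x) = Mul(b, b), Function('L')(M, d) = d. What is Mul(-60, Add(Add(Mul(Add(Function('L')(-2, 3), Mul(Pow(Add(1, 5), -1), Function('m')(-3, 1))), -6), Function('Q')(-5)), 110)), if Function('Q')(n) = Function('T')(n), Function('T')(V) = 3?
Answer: -5160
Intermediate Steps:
Function('Q')(n) = 3
Function('m')(b, x) = Pow(b, 2)
Mul(-60, Add(Add(Mul(Add(Function('L')(-2, 3), Mul(Pow(Add(1, 5), -1), Function('m')(-3, 1))), -6), Function('Q')(-5)), 110)) = Mul(-60, Add(Add(Mul(Add(3, Mul(Pow(Add(1, 5), -1), Pow(-3, 2))), -6), 3), 110)) = Mul(-60, Add(Add(Mul(Add(3, Mul(Pow(6, -1), 9)), -6), 3), 110)) = Mul(-60, Add(Add(Mul(Add(3, Mul(Rational(1, 6), 9)), -6), 3), 110)) = Mul(-60, Add(Add(Mul(Add(3, Rational(3, 2)), -6), 3), 110)) = Mul(-60, Add(Add(Mul(Rational(9, 2), -6), 3), 110)) = Mul(-60, Add(Add(-27, 3), 110)) = Mul(-60, Add(-24, 110)) = Mul(-60, 86) = -5160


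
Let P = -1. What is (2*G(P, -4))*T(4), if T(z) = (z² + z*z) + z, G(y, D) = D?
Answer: -288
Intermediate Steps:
T(z) = z + 2*z² (T(z) = (z² + z²) + z = 2*z² + z = z + 2*z²)
(2*G(P, -4))*T(4) = (2*(-4))*(4*(1 + 2*4)) = -32*(1 + 8) = -32*9 = -8*36 = -288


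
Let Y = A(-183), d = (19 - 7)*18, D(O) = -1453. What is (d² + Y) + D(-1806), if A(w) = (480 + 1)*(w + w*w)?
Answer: 16065389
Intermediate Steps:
A(w) = 481*w + 481*w² (A(w) = 481*(w + w²) = 481*w + 481*w²)
d = 216 (d = 12*18 = 216)
Y = 16020186 (Y = 481*(-183)*(1 - 183) = 481*(-183)*(-182) = 16020186)
(d² + Y) + D(-1806) = (216² + 16020186) - 1453 = (46656 + 16020186) - 1453 = 16066842 - 1453 = 16065389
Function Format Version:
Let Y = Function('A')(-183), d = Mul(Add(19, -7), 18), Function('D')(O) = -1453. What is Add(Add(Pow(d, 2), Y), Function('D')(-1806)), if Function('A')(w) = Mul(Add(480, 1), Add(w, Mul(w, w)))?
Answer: 16065389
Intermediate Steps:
Function('A')(w) = Add(Mul(481, w), Mul(481, Pow(w, 2))) (Function('A')(w) = Mul(481, Add(w, Pow(w, 2))) = Add(Mul(481, w), Mul(481, Pow(w, 2))))
d = 216 (d = Mul(12, 18) = 216)
Y = 16020186 (Y = Mul(481, -183, Add(1, -183)) = Mul(481, -183, -182) = 16020186)
Add(Add(Pow(d, 2), Y), Function('D')(-1806)) = Add(Add(Pow(216, 2), 16020186), -1453) = Add(Add(46656, 16020186), -1453) = Add(16066842, -1453) = 16065389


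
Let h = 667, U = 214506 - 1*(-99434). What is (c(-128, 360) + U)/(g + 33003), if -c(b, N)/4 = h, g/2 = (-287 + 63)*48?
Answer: 311272/11499 ≈ 27.069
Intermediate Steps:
g = -21504 (g = 2*((-287 + 63)*48) = 2*(-224*48) = 2*(-10752) = -21504)
U = 313940 (U = 214506 + 99434 = 313940)
c(b, N) = -2668 (c(b, N) = -4*667 = -2668)
(c(-128, 360) + U)/(g + 33003) = (-2668 + 313940)/(-21504 + 33003) = 311272/11499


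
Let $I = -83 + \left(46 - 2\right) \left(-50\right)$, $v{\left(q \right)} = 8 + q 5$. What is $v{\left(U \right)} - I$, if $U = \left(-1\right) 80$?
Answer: $1891$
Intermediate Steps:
$U = -80$
$v{\left(q \right)} = 8 + 5 q$
$I = -2283$ ($I = -83 + \left(46 - 2\right) \left(-50\right) = -83 + 44 \left(-50\right) = -83 - 2200 = -2283$)
$v{\left(U \right)} - I = \left(8 + 5 \left(-80\right)\right) - -2283 = \left(8 - 400\right) + 2283 = -392 + 2283 = 1891$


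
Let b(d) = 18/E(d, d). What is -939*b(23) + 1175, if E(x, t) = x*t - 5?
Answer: 299399/262 ≈ 1142.7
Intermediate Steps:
E(x, t) = -5 + t*x (E(x, t) = t*x - 5 = -5 + t*x)
b(d) = 18/(-5 + d²) (b(d) = 18/(-5 + d*d) = 18/(-5 + d²))
-939*b(23) + 1175 = -16902/(-5 + 23²) + 1175 = -16902/(-5 + 529) + 1175 = -16902/524 + 1175 = -939*9/262 + 1175 = -8451/262 + 1175 = 299399/262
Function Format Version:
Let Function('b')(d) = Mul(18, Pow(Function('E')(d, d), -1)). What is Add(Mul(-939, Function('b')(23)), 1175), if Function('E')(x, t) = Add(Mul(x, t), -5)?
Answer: Rational(299399, 262) ≈ 1142.7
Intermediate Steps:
Function('E')(x, t) = Add(-5, Mul(t, x)) (Function('E')(x, t) = Add(Mul(t, x), -5) = Add(-5, Mul(t, x)))
Function('b')(d) = Mul(18, Pow(Add(-5, Pow(d, 2)), -1)) (Function('b')(d) = Mul(18, Pow(Add(-5, Mul(d, d)), -1)) = Mul(18, Pow(Add(-5, Pow(d, 2)), -1)))
Add(Mul(-939, Function('b')(23)), 1175) = Add(Mul(-939, Mul(18, Pow(Add(-5, Pow(23, 2)), -1))), 1175) = Add(Mul(-939, Mul(18, Pow(Add(-5, 529), -1))), 1175) = Add(Mul(-939, Mul(18, Pow(524, -1))), 1175) = Add(Mul(-939, Mul(18, Rational(1, 524))), 1175) = Add(Mul(-939, Rational(9, 262)), 1175) = Add(Rational(-8451, 262), 1175) = Rational(299399, 262)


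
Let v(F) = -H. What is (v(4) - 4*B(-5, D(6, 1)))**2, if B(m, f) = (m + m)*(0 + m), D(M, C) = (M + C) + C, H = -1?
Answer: 39601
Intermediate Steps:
D(M, C) = M + 2*C (D(M, C) = (C + M) + C = M + 2*C)
v(F) = 1 (v(F) = -1*(-1) = 1)
B(m, f) = 2*m**2 (B(m, f) = (2*m)*m = 2*m**2)
(v(4) - 4*B(-5, D(6, 1)))**2 = (1 - 8*(-5)**2)**2 = (1 - 8*25)**2 = (1 - 4*50)**2 = (1 - 200)**2 = (-199)**2 = 39601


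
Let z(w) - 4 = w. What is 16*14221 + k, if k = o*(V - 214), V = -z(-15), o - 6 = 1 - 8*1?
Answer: 227739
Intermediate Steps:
z(w) = 4 + w
o = -1 (o = 6 + (1 - 8*1) = 6 + (1 - 8) = 6 - 7 = -1)
V = 11 (V = -(4 - 15) = -1*(-11) = 11)
k = 203 (k = -(11 - 214) = -1*(-203) = 203)
16*14221 + k = 16*14221 + 203 = 227536 + 203 = 227739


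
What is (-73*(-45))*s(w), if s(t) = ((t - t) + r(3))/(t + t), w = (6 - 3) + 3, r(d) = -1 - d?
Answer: -1095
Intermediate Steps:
w = 6 (w = 3 + 3 = 6)
s(t) = -2/t (s(t) = ((t - t) + (-1 - 1*3))/(t + t) = (0 + (-1 - 3))/((2*t)) = (0 - 4)*(1/(2*t)) = -2/t)
(-73*(-45))*s(w) = (-73*(-45))*(-2/6) = 3285*(-2*1/6) = 3285*(-1/3) = -1095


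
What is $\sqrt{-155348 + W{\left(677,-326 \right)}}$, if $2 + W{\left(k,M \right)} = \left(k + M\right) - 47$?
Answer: $i \sqrt{155046} \approx 393.76 i$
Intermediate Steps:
$W{\left(k,M \right)} = -49 + M + k$ ($W{\left(k,M \right)} = -2 - \left(47 - M - k\right) = -2 + \left(-47 + M + k\right) = -49 + M + k$)
$\sqrt{-155348 + W{\left(677,-326 \right)}} = \sqrt{-155348 - -302} = \sqrt{-155348 + 302} = \sqrt{-155046} = i \sqrt{155046}$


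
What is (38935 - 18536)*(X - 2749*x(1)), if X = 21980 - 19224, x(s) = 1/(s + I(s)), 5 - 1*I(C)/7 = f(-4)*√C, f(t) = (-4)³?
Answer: 27154230845/484 ≈ 5.6104e+7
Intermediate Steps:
f(t) = -64
I(C) = 35 + 448*√C (I(C) = 35 - (-448)*√C = 35 + 448*√C)
x(s) = 1/(35 + s + 448*√s) (x(s) = 1/(s + (35 + 448*√s)) = 1/(35 + s + 448*√s))
X = 2756
(38935 - 18536)*(X - 2749*x(1)) = (38935 - 18536)*(2756 - 2749/(35 + 1 + 448*√1)) = 20399*(2756 - 2749/(35 + 1 + 448*1)) = 20399*(2756 - 2749/(35 + 1 + 448)) = 20399*(2756 - 2749/484) = 20399*(1331155/484) = 27154230845/484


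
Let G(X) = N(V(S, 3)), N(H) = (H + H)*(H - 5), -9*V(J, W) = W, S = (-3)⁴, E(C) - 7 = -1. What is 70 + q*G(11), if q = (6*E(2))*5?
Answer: 710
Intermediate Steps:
E(C) = 6 (E(C) = 7 - 1 = 6)
S = 81
V(J, W) = -W/9
N(H) = 2*H*(-5 + H) (N(H) = (2*H)*(-5 + H) = 2*H*(-5 + H))
G(X) = 32/9 (G(X) = 2*(-⅑*3)*(-5 - ⅑*3) = 2*(-⅓)*(-5 - ⅓) = 2*(-⅓)*(-16/3) = 32/9)
q = 180 (q = (6*6)*5 = 36*5 = 180)
70 + q*G(11) = 70 + 180*(32/9) = 70 + 640 = 710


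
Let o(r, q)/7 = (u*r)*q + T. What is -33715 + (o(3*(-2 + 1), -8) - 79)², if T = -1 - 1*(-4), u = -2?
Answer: 121521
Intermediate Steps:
T = 3 (T = -1 + 4 = 3)
o(r, q) = 21 - 14*q*r (o(r, q) = 7*((-2*r)*q + 3) = 7*(-2*q*r + 3) = 7*(3 - 2*q*r) = 21 - 14*q*r)
-33715 + (o(3*(-2 + 1), -8) - 79)² = -33715 + ((21 - 14*(-8)*3*(-2 + 1)) - 79)² = -33715 + ((21 - 14*(-8)*3*(-1)) - 79)² = -33715 + ((21 - 14*(-8)*(-3)) - 79)² = -33715 + ((21 - 336) - 79)² = -33715 + (-315 - 79)² = -33715 + (-394)² = -33715 + 155236 = 121521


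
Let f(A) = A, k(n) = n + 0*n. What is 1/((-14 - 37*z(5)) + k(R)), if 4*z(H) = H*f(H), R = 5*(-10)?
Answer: -4/1181 ≈ -0.0033870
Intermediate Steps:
R = -50
k(n) = n (k(n) = n + 0 = n)
z(H) = H²/4 (z(H) = (H*H)/4 = H²/4)
1/((-14 - 37*z(5)) + k(R)) = 1/((-14 - 37*5²/4) - 50) = 1/((-14 - 37*25/4) - 50) = 1/((-14 - 925/4) - 50) = 1/(-981/4 - 50) = 1/(-1181/4) = -4/1181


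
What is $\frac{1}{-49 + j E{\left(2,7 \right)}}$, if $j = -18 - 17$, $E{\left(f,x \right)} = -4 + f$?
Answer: $\frac{1}{21} \approx 0.047619$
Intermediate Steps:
$j = -35$ ($j = -18 - 17 = -35$)
$\frac{1}{-49 + j E{\left(2,7 \right)}} = \frac{1}{-49 - 35 \left(-4 + 2\right)} = \frac{1}{-49 - -70} = \frac{1}{-49 + 70} = \frac{1}{21}$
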